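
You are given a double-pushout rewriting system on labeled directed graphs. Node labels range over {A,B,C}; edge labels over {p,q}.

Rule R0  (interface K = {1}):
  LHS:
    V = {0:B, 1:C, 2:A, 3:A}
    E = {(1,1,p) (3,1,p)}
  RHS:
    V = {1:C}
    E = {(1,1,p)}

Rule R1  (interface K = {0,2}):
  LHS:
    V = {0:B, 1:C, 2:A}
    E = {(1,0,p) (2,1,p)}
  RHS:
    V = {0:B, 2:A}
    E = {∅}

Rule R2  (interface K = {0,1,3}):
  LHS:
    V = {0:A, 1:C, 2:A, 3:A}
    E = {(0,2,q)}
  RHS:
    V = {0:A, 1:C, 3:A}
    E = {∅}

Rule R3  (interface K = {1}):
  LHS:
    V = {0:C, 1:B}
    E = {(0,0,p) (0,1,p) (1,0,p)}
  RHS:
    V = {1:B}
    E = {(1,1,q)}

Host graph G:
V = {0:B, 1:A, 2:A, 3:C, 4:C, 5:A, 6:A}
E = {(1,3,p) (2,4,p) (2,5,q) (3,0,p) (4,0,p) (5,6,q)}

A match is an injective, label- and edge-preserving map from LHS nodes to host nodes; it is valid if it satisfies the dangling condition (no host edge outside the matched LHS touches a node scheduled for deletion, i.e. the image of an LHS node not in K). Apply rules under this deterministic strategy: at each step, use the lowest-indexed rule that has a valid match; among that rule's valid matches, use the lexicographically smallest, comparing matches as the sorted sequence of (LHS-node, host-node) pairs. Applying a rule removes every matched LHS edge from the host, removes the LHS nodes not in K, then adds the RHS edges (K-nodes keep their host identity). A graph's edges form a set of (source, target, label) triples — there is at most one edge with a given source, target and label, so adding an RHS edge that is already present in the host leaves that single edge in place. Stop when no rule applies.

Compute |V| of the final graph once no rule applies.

initial: |V|=7 |E|=6  E = 1-p->3 2-p->4 2-q->5 3-p->0 4-p->0 5-q->6
step 1: apply R1 at {0↦0, 1↦3, 2↦1}  → |V|=6 |E|=4  E = 2-p->4 2-q->5 4-p->0 5-q->6
step 2: apply R1 at {0↦0, 1↦4, 2↦2}  → |V|=5 |E|=2  E = 2-q->5 5-q->6
normal form: no rule applies after step 2
NF nodes: {0:B, 1:A, 2:A, 5:A, 6:A}

Answer: 5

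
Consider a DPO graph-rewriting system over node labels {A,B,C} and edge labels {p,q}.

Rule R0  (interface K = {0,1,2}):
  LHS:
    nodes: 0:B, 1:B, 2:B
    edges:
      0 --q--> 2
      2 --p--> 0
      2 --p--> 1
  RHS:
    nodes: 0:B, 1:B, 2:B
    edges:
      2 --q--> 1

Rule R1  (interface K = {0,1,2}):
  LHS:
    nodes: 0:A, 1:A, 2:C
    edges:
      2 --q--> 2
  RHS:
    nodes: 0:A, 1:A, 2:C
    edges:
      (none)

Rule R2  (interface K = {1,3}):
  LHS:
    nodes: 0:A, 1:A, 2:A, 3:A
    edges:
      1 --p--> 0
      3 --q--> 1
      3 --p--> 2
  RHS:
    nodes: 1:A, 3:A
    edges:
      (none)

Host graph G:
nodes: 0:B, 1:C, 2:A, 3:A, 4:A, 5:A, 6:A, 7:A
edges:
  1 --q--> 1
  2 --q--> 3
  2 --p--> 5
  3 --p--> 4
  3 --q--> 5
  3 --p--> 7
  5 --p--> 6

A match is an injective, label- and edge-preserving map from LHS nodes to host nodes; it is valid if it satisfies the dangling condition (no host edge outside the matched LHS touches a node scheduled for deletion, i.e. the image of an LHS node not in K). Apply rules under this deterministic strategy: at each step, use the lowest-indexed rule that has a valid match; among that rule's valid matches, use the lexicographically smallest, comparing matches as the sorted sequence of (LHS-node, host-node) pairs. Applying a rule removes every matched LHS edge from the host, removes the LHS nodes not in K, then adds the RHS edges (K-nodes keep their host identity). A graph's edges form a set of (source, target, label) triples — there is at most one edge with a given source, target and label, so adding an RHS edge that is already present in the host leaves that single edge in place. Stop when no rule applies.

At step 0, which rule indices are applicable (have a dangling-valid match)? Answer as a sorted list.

R0: no valid match — LHS pattern not found
R1: 30 valid matches — {0↦2, 1↦3, 2↦1}, {0↦2, 1↦4, 2↦1}, {0↦2, 1↦5, 2↦1} (+27 more)
R2: 2 valid matches — {0↦6, 1↦5, 2↦4, 3↦3}, {0↦6, 1↦5, 2↦7, 3↦3}

Answer: [R1,R2]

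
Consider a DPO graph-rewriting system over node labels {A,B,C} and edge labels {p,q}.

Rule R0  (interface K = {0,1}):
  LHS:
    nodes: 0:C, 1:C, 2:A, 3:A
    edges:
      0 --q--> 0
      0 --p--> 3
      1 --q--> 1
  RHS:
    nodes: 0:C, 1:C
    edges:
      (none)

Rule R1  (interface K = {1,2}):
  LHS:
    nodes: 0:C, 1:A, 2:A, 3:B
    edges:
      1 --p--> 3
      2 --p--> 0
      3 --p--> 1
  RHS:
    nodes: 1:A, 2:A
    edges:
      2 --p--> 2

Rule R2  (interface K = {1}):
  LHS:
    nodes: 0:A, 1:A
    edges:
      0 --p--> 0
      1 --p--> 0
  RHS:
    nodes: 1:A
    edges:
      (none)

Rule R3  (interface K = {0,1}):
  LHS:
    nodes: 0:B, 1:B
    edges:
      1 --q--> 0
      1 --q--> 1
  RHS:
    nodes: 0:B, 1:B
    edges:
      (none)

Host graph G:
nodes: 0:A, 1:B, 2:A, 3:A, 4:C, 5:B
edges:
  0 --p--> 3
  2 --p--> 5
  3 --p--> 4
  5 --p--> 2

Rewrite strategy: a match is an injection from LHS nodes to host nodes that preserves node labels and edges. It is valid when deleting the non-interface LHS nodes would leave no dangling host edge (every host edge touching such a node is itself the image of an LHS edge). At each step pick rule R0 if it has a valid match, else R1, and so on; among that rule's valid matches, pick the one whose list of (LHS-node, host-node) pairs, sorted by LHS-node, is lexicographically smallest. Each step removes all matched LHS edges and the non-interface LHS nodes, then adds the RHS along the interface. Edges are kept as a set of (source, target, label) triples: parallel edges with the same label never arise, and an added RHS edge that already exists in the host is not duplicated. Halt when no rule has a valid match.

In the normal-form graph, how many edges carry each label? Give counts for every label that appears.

Answer: (no edges)

Rewrite trace:
start.  V:6 E:4  edges: 0-p->3 2-p->5 3-p->4 5-p->2
1. fire R1 via {0↦4, 1↦2, 2↦3, 3↦5}  →  V:4 E:2  edges: 0-p->3 3-p->3
2. fire R2 via {0↦3, 1↦0}  →  V:3 E:0  edges: ∅
halt: no rule applies after step 2
NF edges: []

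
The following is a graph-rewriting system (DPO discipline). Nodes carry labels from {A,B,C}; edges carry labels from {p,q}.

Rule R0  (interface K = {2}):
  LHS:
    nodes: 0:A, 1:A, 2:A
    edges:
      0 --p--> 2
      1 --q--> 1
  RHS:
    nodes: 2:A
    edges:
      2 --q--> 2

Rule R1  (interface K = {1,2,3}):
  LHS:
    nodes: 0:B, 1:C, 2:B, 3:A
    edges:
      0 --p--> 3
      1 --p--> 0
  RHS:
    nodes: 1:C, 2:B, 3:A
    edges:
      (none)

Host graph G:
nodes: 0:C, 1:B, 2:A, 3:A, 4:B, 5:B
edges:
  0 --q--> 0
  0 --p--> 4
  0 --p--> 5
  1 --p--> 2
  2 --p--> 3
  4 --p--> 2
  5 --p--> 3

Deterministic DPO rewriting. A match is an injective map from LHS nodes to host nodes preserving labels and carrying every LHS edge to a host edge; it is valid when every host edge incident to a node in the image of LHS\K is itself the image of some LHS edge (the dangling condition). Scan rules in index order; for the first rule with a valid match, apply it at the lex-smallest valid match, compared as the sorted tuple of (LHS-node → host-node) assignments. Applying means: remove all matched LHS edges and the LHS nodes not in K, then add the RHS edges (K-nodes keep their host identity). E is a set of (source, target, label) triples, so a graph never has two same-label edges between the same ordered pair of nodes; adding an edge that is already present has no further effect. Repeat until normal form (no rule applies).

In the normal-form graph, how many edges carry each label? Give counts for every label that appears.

Answer: p:2 q:1

Steps:
initial: |V|=6 |E|=7  E = 0-q->0 0-p->4 0-p->5 1-p->2 2-p->3 4-p->2 5-p->3
step 1: apply R1 at {0↦4, 1↦0, 2↦1, 3↦2}  → |V|=5 |E|=5  E = 0-q->0 0-p->5 1-p->2 2-p->3 5-p->3
step 2: apply R1 at {0↦5, 1↦0, 2↦1, 3↦3}  → |V|=4 |E|=3  E = 0-q->0 1-p->2 2-p->3
halt: no rule applies after step 2
NF edges: [(0, 0, 'q'), (1, 2, 'p'), (2, 3, 'p')]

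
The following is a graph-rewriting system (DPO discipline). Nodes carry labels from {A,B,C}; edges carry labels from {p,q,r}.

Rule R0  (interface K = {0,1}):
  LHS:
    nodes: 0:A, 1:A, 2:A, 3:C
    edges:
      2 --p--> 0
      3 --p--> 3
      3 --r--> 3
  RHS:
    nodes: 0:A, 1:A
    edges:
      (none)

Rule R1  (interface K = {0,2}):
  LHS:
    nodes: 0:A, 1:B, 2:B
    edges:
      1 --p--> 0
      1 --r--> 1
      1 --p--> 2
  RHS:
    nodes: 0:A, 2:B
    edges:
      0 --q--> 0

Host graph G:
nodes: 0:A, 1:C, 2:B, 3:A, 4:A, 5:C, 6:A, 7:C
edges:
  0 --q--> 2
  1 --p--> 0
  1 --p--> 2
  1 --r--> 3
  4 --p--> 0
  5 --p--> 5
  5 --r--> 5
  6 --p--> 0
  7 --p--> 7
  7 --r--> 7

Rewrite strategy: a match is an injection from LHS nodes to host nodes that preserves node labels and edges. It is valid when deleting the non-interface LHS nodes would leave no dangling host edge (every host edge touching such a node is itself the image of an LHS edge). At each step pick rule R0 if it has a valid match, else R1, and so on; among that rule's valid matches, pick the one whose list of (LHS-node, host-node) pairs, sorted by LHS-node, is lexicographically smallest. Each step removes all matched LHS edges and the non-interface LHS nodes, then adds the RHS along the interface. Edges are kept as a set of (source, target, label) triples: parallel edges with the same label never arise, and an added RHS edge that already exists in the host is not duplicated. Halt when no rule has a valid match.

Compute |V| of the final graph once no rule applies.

[0] host  ⇒  8 nodes, 10 edges  {0-q->2 1-p->0 1-p->2 1-r->3 4-p->0 5-p->5 5-r->5 6-p->0 7-p->7 7-r->7}
[1] R0 @ {0↦0, 1↦3, 2↦4, 3↦5}  ⇒  6 nodes, 7 edges  {0-q->2 1-p->0 1-p->2 1-r->3 6-p->0 7-p->7 7-r->7}
[2] R0 @ {0↦0, 1↦3, 2↦6, 3↦7}  ⇒  4 nodes, 4 edges  {0-q->2 1-p->0 1-p->2 1-r->3}
halt: no rule applies after step 2
NF nodes: {0:A, 1:C, 2:B, 3:A}

Answer: 4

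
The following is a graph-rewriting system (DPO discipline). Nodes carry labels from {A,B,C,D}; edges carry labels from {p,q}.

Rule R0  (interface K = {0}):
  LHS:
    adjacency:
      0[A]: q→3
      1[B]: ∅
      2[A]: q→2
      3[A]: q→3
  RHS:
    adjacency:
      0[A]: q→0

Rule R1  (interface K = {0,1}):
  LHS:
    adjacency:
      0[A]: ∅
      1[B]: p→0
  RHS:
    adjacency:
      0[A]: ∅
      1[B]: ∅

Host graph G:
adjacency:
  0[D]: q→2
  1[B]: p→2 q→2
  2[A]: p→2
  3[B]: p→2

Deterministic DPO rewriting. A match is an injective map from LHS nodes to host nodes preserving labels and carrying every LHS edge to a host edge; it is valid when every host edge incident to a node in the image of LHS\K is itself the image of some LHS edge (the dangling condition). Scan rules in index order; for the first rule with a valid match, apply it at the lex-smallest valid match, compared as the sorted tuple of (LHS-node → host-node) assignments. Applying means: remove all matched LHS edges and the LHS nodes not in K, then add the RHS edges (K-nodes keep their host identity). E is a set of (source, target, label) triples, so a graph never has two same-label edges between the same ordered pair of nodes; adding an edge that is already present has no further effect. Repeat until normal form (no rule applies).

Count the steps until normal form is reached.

start.  V:4 E:5  edges: 0-q->2 1-p->2 1-q->2 2-p->2 3-p->2
1. fire R1 via {0↦2, 1↦1}  →  V:4 E:4  edges: 0-q->2 1-q->2 2-p->2 3-p->2
2. fire R1 via {0↦2, 1↦3}  →  V:4 E:3  edges: 0-q->2 1-q->2 2-p->2
normal form: no rule applies after step 2

Answer: 2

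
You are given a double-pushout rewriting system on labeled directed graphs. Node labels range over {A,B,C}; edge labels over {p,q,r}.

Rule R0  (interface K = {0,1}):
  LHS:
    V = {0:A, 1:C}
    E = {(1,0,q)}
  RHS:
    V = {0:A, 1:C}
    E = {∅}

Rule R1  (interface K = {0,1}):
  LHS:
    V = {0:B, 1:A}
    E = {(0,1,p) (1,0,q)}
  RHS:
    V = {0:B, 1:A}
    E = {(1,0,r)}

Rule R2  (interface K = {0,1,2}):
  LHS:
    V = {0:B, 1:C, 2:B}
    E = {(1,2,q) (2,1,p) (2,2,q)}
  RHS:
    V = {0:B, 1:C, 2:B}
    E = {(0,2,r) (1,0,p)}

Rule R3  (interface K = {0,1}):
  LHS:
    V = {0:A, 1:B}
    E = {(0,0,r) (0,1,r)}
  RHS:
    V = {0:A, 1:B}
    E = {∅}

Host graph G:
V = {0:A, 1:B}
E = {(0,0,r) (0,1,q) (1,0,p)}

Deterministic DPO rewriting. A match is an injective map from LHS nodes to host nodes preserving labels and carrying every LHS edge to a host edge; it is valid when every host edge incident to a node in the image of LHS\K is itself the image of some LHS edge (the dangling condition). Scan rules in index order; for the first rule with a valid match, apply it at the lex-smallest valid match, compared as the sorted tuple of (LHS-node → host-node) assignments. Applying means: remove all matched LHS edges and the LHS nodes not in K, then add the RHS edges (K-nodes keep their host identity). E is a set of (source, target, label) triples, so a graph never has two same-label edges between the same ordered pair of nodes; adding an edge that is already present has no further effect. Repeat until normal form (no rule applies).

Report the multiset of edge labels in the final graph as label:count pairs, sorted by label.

[0] host  ⇒  2 nodes, 3 edges  {0-r->0 0-q->1 1-p->0}
[1] R1 @ {0↦1, 1↦0}  ⇒  2 nodes, 2 edges  {0-r->0 0-r->1}
[2] R3 @ {0↦0, 1↦1}  ⇒  2 nodes, 0 edges  {∅}
final graph: no rule applies after step 2
NF edges: []

Answer: (no edges)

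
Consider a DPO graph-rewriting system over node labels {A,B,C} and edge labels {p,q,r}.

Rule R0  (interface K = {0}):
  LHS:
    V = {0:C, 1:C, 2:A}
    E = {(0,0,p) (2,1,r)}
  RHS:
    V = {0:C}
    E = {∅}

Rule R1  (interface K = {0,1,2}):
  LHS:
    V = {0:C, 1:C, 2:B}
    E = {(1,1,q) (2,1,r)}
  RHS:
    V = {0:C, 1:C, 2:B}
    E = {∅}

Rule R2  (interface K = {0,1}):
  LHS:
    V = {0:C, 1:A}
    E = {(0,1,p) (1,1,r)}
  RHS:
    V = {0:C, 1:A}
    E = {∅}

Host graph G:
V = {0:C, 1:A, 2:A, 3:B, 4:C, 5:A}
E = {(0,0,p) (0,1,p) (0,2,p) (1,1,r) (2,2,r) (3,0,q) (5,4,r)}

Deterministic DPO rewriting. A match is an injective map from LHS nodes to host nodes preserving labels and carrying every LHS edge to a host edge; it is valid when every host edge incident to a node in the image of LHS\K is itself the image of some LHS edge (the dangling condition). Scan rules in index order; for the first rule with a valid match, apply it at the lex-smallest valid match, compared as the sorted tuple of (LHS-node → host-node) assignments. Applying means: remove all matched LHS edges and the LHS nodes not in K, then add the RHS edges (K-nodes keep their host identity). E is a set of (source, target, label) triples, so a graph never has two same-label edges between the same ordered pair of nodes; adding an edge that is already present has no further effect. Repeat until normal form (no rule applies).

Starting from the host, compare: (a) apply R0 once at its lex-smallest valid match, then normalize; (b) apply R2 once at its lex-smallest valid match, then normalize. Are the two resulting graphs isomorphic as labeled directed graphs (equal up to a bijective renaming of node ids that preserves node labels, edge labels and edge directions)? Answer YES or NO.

Answer: YES

Rewrite trace:
branch R0-first: apply at {0↦0, 1↦4, 2↦5} → |E|=5, then 2 more step(s) → NF |V|=4 |E|=1 V={0:C, 1:A, 2:A, 3:B} E=3-q->0
branch R2-first: apply at {0↦0, 1↦1} → |E|=5, then 2 more step(s) → NF |V|=4 |E|=1 V={0:C, 1:A, 2:A, 3:B} E=3-q->0
graphs isomorphic (equal up to label-preserving node renaming)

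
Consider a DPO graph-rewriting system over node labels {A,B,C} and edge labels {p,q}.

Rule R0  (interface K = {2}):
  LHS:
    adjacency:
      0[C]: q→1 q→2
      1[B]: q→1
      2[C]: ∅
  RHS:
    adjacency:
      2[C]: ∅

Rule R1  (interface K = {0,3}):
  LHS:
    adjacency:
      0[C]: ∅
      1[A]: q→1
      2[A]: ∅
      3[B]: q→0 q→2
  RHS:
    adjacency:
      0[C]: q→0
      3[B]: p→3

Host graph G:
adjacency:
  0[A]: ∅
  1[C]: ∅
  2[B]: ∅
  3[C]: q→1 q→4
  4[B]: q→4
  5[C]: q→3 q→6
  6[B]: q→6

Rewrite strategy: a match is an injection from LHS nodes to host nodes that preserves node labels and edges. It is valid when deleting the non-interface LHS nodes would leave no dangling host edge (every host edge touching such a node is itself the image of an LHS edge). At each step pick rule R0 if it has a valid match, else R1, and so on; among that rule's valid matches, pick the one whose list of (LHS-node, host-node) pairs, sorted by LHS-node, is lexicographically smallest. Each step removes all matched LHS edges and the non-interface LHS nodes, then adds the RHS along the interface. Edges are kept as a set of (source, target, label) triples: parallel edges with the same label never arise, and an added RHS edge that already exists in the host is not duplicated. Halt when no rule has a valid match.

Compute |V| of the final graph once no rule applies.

start.  V:7 E:6  edges: 3-q->1 3-q->4 4-q->4 5-q->3 5-q->6 6-q->6
1. fire R0 via {0↦5, 1↦6, 2↦3}  →  V:5 E:3  edges: 3-q->1 3-q->4 4-q->4
2. fire R0 via {0↦3, 1↦4, 2↦1}  →  V:3 E:0  edges: ∅
final graph: no rule applies after step 2
NF nodes: {0:A, 1:C, 2:B}

Answer: 3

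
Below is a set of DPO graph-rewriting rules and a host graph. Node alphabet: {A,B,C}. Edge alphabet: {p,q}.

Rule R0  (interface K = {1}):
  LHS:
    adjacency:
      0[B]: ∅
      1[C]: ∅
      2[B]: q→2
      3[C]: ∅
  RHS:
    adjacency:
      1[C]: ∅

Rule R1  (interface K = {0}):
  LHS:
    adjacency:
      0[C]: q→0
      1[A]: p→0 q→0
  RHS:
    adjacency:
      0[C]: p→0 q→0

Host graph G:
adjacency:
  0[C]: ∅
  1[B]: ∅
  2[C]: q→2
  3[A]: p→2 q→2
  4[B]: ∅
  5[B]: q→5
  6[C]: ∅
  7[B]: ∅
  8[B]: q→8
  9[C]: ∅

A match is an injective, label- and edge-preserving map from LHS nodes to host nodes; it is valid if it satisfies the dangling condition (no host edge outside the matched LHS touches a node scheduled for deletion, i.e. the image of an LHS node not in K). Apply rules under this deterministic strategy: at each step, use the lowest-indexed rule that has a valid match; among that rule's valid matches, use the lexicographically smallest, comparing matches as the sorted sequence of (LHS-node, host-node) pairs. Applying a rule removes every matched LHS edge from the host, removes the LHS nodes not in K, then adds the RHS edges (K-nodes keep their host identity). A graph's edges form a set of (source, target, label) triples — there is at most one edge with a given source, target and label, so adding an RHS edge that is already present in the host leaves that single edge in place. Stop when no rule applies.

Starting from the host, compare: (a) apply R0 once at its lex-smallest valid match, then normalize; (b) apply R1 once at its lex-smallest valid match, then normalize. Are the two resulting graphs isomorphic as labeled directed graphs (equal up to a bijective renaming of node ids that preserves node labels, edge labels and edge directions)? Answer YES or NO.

Answer: YES

Rewrite trace:
branch R0-first: apply at {0↦1, 1↦0, 2↦5, 3↦6} → |E|=4, then 2 more step(s) → NF |V|=3 |E|=2 V={0:C, 2:C, 7:B} E=2-p->2 2-q->2
branch R1-first: apply at {0↦2, 1↦3} → |E|=4, then 2 more step(s) → NF |V|=3 |E|=2 V={0:C, 2:C, 7:B} E=2-p->2 2-q->2
graphs isomorphic (equal up to label-preserving node renaming)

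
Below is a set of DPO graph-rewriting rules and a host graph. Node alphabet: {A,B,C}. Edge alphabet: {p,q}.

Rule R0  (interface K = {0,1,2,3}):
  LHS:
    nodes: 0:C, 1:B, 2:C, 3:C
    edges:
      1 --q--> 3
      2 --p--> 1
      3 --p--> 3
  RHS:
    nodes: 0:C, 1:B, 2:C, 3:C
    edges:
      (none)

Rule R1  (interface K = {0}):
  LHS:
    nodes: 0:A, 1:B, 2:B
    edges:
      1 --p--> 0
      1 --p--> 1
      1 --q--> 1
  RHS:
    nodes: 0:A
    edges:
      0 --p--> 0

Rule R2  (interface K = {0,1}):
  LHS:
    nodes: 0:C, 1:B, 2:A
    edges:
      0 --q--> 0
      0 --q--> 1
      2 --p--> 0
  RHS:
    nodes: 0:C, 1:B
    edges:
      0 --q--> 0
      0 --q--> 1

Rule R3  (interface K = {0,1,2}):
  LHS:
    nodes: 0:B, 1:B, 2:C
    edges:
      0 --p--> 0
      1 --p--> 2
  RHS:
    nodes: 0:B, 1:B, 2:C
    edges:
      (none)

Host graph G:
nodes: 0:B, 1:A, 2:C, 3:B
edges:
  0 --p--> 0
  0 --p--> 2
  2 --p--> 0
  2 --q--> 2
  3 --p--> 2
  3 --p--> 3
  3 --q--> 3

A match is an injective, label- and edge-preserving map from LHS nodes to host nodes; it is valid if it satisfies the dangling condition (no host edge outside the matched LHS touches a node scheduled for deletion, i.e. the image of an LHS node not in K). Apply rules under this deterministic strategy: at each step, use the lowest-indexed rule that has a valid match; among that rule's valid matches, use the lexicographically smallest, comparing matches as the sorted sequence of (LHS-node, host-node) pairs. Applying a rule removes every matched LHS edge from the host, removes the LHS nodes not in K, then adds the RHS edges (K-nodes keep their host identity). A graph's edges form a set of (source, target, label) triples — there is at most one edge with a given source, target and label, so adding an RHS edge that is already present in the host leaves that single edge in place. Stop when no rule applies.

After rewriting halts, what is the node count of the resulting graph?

[0] host  ⇒  4 nodes, 7 edges  {0-p->0 0-p->2 2-p->0 2-q->2 3-p->2 3-p->3 3-q->3}
[1] R3 @ {0↦0, 1↦3, 2↦2}  ⇒  4 nodes, 5 edges  {0-p->2 2-p->0 2-q->2 3-p->3 3-q->3}
[2] R3 @ {0↦3, 1↦0, 2↦2}  ⇒  4 nodes, 3 edges  {2-p->0 2-q->2 3-q->3}
final graph: no rule applies after step 2
NF nodes: {0:B, 1:A, 2:C, 3:B}

Answer: 4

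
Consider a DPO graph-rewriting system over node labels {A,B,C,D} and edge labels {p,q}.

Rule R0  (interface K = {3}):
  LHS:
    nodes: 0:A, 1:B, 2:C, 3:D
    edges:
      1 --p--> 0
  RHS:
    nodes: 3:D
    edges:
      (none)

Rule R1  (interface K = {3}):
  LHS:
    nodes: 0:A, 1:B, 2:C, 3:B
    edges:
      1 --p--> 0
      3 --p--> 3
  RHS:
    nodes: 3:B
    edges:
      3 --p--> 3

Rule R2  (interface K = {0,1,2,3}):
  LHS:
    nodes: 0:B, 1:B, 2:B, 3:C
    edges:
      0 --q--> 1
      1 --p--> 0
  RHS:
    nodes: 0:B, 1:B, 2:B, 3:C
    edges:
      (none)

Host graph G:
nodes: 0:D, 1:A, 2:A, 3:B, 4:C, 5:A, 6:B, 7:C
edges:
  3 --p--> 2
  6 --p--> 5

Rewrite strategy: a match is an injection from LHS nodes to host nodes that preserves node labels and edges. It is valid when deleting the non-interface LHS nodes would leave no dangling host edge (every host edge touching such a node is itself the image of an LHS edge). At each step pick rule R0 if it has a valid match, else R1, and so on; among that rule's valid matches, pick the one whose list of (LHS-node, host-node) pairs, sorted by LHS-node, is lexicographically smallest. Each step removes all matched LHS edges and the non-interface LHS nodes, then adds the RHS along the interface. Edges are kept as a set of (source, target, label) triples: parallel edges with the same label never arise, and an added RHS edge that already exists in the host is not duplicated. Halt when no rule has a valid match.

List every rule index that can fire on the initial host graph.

Answer: [R0]

Steps:
R0: 4 valid matches — {0↦2, 1↦3, 2↦4, 3↦0}, {0↦2, 1↦3, 2↦7, 3↦0}, {0↦5, 1↦6, 2↦4, 3↦0} (+1 more)
R1: no valid match — LHS pattern not found
R2: no valid match — LHS pattern not found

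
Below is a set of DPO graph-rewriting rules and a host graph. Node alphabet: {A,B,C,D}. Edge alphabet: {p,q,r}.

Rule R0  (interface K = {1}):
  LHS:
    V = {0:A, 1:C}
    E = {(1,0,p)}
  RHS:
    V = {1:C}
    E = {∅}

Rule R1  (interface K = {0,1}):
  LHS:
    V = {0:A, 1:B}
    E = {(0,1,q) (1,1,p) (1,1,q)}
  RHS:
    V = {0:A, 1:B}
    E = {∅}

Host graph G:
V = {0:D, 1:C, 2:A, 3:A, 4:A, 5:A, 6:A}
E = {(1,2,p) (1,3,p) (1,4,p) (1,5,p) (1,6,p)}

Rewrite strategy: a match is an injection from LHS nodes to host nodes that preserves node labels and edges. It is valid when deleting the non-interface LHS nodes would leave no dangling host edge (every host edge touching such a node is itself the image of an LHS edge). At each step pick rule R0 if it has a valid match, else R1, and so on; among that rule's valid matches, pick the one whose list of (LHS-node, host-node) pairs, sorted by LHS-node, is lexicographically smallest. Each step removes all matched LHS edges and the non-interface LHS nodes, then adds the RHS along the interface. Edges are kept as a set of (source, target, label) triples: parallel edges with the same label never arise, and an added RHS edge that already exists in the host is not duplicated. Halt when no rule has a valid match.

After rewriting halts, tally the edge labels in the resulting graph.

Answer: (no edges)

Derivation:
[0] host  ⇒  7 nodes, 5 edges  {1-p->2 1-p->3 1-p->4 1-p->5 1-p->6}
[1] R0 @ {0↦2, 1↦1}  ⇒  6 nodes, 4 edges  {1-p->3 1-p->4 1-p->5 1-p->6}
[2] R0 @ {0↦3, 1↦1}  ⇒  5 nodes, 3 edges  {1-p->4 1-p->5 1-p->6}
[3] R0 @ {0↦4, 1↦1}  ⇒  4 nodes, 2 edges  {1-p->5 1-p->6}
[4] R0 @ {0↦5, 1↦1}  ⇒  3 nodes, 1 edges  {1-p->6}
[5] R0 @ {0↦6, 1↦1}  ⇒  2 nodes, 0 edges  {∅}
final graph: no rule applies after step 5
NF edges: []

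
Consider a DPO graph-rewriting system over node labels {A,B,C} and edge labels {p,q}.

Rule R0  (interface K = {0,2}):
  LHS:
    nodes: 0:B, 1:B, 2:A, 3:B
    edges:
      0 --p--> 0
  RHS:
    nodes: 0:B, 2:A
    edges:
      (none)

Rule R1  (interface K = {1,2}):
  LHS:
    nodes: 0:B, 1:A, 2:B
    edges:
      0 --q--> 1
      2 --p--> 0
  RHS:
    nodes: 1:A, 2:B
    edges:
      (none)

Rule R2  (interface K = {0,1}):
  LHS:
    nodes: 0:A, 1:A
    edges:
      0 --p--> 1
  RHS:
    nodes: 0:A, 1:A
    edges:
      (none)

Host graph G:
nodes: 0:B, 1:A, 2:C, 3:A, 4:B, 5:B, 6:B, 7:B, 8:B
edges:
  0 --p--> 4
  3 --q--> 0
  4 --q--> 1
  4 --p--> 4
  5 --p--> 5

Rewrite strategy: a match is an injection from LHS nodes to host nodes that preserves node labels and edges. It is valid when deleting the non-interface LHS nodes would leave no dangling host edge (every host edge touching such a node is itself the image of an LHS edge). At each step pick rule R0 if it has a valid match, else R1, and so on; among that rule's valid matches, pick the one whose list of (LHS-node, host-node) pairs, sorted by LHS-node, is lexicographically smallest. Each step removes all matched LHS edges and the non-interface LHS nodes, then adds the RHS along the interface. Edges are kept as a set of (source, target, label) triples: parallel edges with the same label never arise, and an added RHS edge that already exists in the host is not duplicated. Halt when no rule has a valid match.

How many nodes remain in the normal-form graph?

start.  V:9 E:5  edges: 0-p->4 3-q->0 4-q->1 4-p->4 5-p->5
1. fire R0 via {0↦4, 1↦6, 2↦1, 3↦7}  →  V:7 E:4  edges: 0-p->4 3-q->0 4-q->1 5-p->5
2. fire R1 via {0↦4, 1↦1, 2↦0}  →  V:6 E:2  edges: 3-q->0 5-p->5
final graph: no rule applies after step 2
NF nodes: {0:B, 1:A, 2:C, 3:A, 5:B, 8:B}

Answer: 6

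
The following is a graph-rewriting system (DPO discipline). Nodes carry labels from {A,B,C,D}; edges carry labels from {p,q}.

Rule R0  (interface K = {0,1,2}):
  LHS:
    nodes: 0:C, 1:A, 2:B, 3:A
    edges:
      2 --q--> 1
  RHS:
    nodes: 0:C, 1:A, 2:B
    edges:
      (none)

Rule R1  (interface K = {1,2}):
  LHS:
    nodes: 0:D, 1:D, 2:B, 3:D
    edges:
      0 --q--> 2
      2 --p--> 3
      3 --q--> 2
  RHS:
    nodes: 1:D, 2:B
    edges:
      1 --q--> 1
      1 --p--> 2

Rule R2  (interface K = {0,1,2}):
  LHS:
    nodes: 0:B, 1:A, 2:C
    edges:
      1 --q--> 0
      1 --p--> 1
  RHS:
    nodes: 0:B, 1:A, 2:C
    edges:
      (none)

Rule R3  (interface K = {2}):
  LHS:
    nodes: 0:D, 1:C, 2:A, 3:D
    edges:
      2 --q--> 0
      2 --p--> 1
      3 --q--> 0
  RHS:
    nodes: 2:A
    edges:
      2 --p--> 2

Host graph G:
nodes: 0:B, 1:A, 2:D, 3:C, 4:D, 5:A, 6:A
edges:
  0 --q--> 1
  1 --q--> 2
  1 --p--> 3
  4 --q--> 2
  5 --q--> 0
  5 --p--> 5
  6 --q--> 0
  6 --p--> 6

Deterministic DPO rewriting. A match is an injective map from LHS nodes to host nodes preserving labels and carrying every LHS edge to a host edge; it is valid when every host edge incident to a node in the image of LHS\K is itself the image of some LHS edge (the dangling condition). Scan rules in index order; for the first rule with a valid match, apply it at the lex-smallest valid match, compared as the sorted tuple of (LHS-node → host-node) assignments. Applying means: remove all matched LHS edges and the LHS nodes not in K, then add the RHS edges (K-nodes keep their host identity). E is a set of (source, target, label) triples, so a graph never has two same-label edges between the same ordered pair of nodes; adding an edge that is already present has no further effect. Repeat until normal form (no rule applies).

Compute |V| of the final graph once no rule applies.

Answer: 3

Steps:
initial: |V|=7 |E|=8  E = 0-q->1 1-q->2 1-p->3 4-q->2 5-q->0 5-p->5 6-q->0 6-p->6
step 1: apply R2 at {0↦0, 1↦5, 2↦3}  → |V|=7 |E|=6  E = 0-q->1 1-q->2 1-p->3 4-q->2 6-q->0 6-p->6
step 2: apply R0 at {0↦3, 1↦1, 2↦0, 3↦5}  → |V|=6 |E|=5  E = 1-q->2 1-p->3 4-q->2 6-q->0 6-p->6
step 3: apply R2 at {0↦0, 1↦6, 2↦3}  → |V|=6 |E|=3  E = 1-q->2 1-p->3 4-q->2
step 4: apply R3 at {0↦2, 1↦3, 2↦1, 3↦4}  → |V|=3 |E|=1  E = 1-p->1
halt: no rule applies after step 4
NF nodes: {0:B, 1:A, 6:A}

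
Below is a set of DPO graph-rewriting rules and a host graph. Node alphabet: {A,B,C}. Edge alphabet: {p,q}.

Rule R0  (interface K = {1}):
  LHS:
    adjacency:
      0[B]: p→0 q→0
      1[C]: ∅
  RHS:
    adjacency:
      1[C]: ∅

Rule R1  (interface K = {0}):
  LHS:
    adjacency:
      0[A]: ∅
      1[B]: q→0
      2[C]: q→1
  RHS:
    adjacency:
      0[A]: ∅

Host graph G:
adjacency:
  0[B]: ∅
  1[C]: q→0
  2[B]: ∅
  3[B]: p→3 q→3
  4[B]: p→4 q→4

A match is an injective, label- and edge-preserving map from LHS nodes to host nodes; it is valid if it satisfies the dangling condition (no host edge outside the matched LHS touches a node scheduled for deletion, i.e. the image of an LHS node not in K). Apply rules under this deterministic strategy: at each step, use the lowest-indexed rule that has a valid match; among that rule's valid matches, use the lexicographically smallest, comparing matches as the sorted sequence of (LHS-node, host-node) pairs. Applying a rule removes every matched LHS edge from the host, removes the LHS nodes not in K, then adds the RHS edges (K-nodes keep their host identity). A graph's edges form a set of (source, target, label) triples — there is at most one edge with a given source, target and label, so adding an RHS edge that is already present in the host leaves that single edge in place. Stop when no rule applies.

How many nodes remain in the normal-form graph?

start.  V:5 E:5  edges: 1-q->0 3-p->3 3-q->3 4-p->4 4-q->4
1. fire R0 via {0↦3, 1↦1}  →  V:4 E:3  edges: 1-q->0 4-p->4 4-q->4
2. fire R0 via {0↦4, 1↦1}  →  V:3 E:1  edges: 1-q->0
normal form: no rule applies after step 2
NF nodes: {0:B, 1:C, 2:B}

Answer: 3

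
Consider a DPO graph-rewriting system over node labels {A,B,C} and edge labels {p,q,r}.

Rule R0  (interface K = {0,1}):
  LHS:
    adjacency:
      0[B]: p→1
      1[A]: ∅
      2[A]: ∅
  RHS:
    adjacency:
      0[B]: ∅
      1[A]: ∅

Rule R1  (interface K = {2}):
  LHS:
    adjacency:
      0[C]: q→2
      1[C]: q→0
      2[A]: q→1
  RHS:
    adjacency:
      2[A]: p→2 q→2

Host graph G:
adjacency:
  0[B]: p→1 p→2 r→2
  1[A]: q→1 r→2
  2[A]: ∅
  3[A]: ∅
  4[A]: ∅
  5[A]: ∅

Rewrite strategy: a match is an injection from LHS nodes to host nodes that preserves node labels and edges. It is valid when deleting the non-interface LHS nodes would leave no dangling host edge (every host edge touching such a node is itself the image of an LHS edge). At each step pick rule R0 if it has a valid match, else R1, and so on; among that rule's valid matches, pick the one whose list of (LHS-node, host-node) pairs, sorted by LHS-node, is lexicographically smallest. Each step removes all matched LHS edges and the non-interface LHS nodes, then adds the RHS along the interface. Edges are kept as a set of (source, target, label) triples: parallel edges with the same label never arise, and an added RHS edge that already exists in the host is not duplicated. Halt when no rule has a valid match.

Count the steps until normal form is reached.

Answer: 2

Rewrite trace:
start.  V:6 E:5  edges: 0-p->1 0-p->2 0-r->2 1-q->1 1-r->2
1. fire R0 via {0↦0, 1↦1, 2↦3}  →  V:5 E:4  edges: 0-p->2 0-r->2 1-q->1 1-r->2
2. fire R0 via {0↦0, 1↦2, 2↦4}  →  V:4 E:3  edges: 0-r->2 1-q->1 1-r->2
final graph: no rule applies after step 2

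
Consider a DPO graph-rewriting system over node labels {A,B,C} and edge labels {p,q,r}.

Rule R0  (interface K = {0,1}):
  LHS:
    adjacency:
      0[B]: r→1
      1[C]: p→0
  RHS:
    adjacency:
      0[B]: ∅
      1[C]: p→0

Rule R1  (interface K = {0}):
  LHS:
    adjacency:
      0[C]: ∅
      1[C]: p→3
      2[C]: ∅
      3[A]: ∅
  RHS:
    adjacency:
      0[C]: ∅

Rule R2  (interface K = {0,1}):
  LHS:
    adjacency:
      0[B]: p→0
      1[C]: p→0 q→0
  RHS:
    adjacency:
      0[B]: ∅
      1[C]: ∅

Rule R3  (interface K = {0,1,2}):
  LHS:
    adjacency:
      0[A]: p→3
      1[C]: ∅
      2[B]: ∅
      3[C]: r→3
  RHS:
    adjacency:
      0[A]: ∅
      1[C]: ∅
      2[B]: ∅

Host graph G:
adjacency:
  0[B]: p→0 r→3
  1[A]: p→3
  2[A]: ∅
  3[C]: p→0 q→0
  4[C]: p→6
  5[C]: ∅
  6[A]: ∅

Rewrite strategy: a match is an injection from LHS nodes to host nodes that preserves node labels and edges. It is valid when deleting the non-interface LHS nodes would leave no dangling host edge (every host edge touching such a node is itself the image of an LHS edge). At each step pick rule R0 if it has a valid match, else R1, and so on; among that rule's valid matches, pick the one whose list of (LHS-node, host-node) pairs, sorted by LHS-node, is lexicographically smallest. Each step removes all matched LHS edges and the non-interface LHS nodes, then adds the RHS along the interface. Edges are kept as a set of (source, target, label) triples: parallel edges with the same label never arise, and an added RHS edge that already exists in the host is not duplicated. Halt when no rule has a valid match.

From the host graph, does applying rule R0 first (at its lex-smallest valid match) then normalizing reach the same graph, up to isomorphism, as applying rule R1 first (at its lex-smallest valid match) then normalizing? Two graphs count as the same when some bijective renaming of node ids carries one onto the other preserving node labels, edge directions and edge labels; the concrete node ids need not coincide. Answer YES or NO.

branch R0-first: apply at {0↦0, 1↦3} → |E|=5, then 2 more step(s) → NF |V|=4 |E|=1 V={0:B, 1:A, 2:A, 3:C} E=1-p->3
branch R1-first: apply at {0↦3, 1↦4, 2↦5, 3↦6} → |E|=5, then 2 more step(s) → NF |V|=4 |E|=1 V={0:B, 1:A, 2:A, 3:C} E=1-p->3
graphs isomorphic (equal up to label-preserving node renaming)

Answer: YES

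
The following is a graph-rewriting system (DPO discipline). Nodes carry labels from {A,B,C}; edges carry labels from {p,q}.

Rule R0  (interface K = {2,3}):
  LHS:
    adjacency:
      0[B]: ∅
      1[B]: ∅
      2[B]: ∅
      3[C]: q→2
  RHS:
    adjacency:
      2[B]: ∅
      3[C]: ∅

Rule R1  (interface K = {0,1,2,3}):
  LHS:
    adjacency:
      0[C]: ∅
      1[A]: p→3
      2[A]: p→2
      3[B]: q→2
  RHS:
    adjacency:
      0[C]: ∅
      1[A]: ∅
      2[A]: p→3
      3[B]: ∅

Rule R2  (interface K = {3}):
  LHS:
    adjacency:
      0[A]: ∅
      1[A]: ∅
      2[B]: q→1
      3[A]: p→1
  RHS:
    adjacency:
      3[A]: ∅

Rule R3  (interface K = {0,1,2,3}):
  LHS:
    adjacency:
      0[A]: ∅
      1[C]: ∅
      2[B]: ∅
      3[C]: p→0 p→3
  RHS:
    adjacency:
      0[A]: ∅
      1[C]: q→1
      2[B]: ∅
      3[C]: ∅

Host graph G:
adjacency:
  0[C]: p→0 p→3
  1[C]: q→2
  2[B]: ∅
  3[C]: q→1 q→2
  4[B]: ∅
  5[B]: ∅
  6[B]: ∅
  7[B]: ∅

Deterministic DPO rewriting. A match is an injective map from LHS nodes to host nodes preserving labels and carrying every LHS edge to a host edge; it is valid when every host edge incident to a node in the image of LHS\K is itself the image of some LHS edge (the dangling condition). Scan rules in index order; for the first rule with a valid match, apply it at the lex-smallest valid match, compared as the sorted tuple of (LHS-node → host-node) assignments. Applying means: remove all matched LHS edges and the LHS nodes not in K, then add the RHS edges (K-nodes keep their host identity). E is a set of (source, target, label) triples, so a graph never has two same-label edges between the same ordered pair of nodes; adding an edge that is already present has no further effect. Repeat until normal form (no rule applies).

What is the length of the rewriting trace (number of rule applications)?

start.  V:8 E:5  edges: 0-p->0 0-p->3 1-q->2 3-q->1 3-q->2
1. fire R0 via {0↦4, 1↦5, 2↦2, 3↦1}  →  V:6 E:4  edges: 0-p->0 0-p->3 3-q->1 3-q->2
2. fire R0 via {0↦6, 1↦7, 2↦2, 3↦3}  →  V:4 E:3  edges: 0-p->0 0-p->3 3-q->1
halt: no rule applies after step 2

Answer: 2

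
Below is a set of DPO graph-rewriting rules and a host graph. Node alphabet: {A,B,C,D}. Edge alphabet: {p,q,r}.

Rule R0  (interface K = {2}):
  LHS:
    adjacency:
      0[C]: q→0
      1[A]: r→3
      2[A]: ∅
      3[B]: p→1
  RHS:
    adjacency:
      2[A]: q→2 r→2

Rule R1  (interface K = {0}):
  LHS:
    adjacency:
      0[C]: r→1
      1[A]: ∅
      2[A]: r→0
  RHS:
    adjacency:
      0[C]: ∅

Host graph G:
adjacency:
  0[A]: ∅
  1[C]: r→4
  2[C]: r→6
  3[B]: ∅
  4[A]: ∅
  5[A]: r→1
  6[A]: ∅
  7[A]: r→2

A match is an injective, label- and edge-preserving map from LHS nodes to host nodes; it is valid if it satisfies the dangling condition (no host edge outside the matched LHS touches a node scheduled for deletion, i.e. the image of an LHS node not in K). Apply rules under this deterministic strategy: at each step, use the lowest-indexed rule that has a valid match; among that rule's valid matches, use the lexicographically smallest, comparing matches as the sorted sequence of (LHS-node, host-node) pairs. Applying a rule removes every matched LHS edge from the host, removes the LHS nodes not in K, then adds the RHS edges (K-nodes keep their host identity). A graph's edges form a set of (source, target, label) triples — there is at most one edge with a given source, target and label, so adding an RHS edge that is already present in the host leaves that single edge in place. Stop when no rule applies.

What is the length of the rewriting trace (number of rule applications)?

Answer: 2

Steps:
[0] host  ⇒  8 nodes, 4 edges  {1-r->4 2-r->6 5-r->1 7-r->2}
[1] R1 @ {0↦1, 1↦4, 2↦5}  ⇒  6 nodes, 2 edges  {2-r->6 7-r->2}
[2] R1 @ {0↦2, 1↦6, 2↦7}  ⇒  4 nodes, 0 edges  {∅}
normal form: no rule applies after step 2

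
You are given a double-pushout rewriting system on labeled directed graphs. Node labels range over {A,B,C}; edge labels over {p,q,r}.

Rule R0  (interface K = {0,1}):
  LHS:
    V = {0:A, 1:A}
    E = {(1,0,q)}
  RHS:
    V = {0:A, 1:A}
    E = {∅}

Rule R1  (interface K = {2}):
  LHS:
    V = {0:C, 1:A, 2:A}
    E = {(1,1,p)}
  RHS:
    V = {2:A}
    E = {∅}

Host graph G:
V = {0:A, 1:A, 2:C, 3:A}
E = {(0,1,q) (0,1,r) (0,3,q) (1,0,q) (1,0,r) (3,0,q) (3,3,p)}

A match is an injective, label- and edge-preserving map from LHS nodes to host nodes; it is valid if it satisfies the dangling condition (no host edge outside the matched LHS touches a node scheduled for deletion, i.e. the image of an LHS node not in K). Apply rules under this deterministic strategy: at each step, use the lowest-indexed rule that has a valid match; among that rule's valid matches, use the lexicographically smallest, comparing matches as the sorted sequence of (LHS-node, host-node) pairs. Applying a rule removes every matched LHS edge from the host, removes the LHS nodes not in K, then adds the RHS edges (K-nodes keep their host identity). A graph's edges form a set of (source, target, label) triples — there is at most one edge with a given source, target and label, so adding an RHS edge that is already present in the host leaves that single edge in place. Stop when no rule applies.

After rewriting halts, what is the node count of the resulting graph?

Answer: 2

Derivation:
[0] host  ⇒  4 nodes, 7 edges  {0-q->1 0-r->1 0-q->3 1-q->0 1-r->0 3-q->0 3-p->3}
[1] R0 @ {0↦0, 1↦1}  ⇒  4 nodes, 6 edges  {0-q->1 0-r->1 0-q->3 1-r->0 3-q->0 3-p->3}
[2] R0 @ {0↦0, 1↦3}  ⇒  4 nodes, 5 edges  {0-q->1 0-r->1 0-q->3 1-r->0 3-p->3}
[3] R0 @ {0↦1, 1↦0}  ⇒  4 nodes, 4 edges  {0-r->1 0-q->3 1-r->0 3-p->3}
[4] R0 @ {0↦3, 1↦0}  ⇒  4 nodes, 3 edges  {0-r->1 1-r->0 3-p->3}
[5] R1 @ {0↦2, 1↦3, 2↦0}  ⇒  2 nodes, 2 edges  {0-r->1 1-r->0}
final graph: no rule applies after step 5
NF nodes: {0:A, 1:A}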